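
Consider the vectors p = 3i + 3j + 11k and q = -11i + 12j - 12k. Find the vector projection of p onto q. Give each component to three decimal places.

p · q = 3·(-11) + 3·12 + 11·(-12) = -33 + 36 - 132 = -129
|q|² = 121 + 144 + 144 = 409
proj_q p = (-129/409) · (-11, 12, -12) ≈ (3.469, -3.785, 3.785)

(3.469, -3.785, 3.785)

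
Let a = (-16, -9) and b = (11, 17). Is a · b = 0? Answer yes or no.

no

a · b = (-16)·11 + (-9)·17 = -176 - 153 = -329
Nonzero, so the vectors are not orthogonal.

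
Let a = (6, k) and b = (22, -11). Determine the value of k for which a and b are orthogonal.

12

a · b = 6·22 + k·(-11) = 132 - 11k
Set equal to 0: -11k = -132, so k = 12.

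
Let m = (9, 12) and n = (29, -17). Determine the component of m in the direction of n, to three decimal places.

1.696

m · n = 9·29 + 12·(-17) = 261 - 204 = 57
|n| = √(841 + 289) = √1130 ≈ 33.6155
comp_n m = 57 / √1130 ≈ 1.696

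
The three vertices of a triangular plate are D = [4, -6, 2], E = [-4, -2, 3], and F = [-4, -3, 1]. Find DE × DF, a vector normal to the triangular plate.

(-7, -16, 8)

DE = (-8, 4, 1)
DF = (-8, 3, -1)
i: 4·(-1) - 1·3 = -4 - 3 = -7
j: 1·(-8) - (-8)·(-1) = -8 - 8 = -16
k: (-8)·3 - 4·(-8) = -24 - (-32) = 8
DE × DF = (-7, -16, 8)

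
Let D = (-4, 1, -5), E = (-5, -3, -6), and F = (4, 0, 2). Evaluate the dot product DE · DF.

-11

DE = E − D = (-1, -4, -1)
DF = F − D = (8, -1, 7)
DE · DF = (-1)·8 + (-4)·(-1) + (-1)·7 = -8 + 4 - 7 = -11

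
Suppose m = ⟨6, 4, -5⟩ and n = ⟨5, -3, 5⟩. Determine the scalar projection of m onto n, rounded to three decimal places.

m · n = 6·5 + 4·(-3) + (-5)·5 = 30 - 12 - 25 = -7
|n| = √(25 + 9 + 25) = √59 ≈ 7.6811
comp_n m = -7 / √59 ≈ -0.911

-0.911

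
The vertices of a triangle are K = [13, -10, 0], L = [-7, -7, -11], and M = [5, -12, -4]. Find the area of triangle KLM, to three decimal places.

36.455

KL = (-20, 3, -11),  KM = (-8, -2, -4)
i: 3·(-4) - (-11)·(-2) = -12 - 22 = -34
j: (-11)·(-8) - (-20)·(-4) = 88 - 80 = 8
k: (-20)·(-2) - 3·(-8) = 40 - (-24) = 64
KL × KM = (-34, 8, 64)
|KL × KM| = √5316 ≈ 72.9109
area = ½ · 72.9109 ≈ 36.455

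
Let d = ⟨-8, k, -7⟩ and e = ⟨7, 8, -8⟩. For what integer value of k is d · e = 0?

0

d · e = (-8)·7 + k·8 + (-7)·(-8) = 0 + 8k
Set equal to 0: 8k = 0, so k = 0.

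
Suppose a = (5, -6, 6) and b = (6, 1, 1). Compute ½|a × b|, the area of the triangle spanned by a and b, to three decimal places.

26.391

i: (-6)·1 - 6·1 = -6 - 6 = -12
j: 6·6 - 5·1 = 36 - 5 = 31
k: 5·1 - (-6)·6 = 5 - (-36) = 41
a × b = (-12, 31, 41)
|a × b| = √((-12)² + 31² + 41²) = √2786 ≈ 52.7826
area = ½ · 52.7826 ≈ 26.391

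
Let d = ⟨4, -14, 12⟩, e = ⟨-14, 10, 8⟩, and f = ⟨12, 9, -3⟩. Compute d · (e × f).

e × f:
i: 10·(-3) - 8·9 = -30 - 72 = -102
j: 8·12 - (-14)·(-3) = 96 - 42 = 54
k: (-14)·9 - 10·12 = -126 - 120 = -246
e × f = (-102, 54, -246)
d · (e × f) = 4·(-102) + (-14)·54 + 12·(-246) = -408 - 756 - 2952 = -4116

-4116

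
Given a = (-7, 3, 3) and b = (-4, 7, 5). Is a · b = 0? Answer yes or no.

a · b = (-7)·(-4) + 3·7 + 3·5 = 28 + 21 + 15 = 64
Nonzero, so the vectors are not orthogonal.

no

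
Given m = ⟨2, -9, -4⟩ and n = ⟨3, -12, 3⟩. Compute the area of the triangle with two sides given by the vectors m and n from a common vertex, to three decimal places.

38.594

i: (-9)·3 - (-4)·(-12) = -27 - 48 = -75
j: (-4)·3 - 2·3 = -12 - 6 = -18
k: 2·(-12) - (-9)·3 = -24 - (-27) = 3
m × n = (-75, -18, 3)
|m × n| = √((-75)² + (-18)² + 3²) = √5958 ≈ 77.1881
area = ½ · 77.1881 ≈ 38.594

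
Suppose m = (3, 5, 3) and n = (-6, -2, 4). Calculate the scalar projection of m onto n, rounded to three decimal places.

m · n = 3·(-6) + 5·(-2) + 3·4 = -18 - 10 + 12 = -16
|n| = √(36 + 4 + 16) = √56 ≈ 7.4833
comp_n m = -16 / √56 ≈ -2.138

-2.138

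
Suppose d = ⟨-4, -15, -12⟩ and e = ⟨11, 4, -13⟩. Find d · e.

d · e = (-4)·11 + (-15)·4 + (-12)·(-13) = -44 - 60 + 156 = 52

52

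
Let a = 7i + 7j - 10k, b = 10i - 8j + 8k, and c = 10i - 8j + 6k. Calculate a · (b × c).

252

b × c:
i: (-8)·6 - 8·(-8) = -48 - (-64) = 16
j: 8·10 - 10·6 = 80 - 60 = 20
k: 10·(-8) - (-8)·10 = -80 - (-80) = 0
b × c = (16, 20, 0)
a · (b × c) = 7·16 + 7·20 + (-10)·0 = 112 + 140 + 0 = 252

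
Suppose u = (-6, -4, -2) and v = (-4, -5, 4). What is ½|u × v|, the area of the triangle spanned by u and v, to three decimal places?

21.772

i: (-4)·4 - (-2)·(-5) = -16 - 10 = -26
j: (-2)·(-4) - (-6)·4 = 8 - (-24) = 32
k: (-6)·(-5) - (-4)·(-4) = 30 - 16 = 14
u × v = (-26, 32, 14)
|u × v| = √((-26)² + 32² + 14²) = √1896 ≈ 43.5431
area = ½ · 43.5431 ≈ 21.772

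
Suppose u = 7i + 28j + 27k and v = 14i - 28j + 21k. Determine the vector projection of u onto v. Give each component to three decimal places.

(-1.172, 2.345, -1.759)

u · v = 7·14 + 28·(-28) + 27·21 = 98 - 784 + 567 = -119
|v|² = 196 + 784 + 441 = 1421
proj_v u = (-119/1421) · (14, -28, 21) ≈ (-1.172, 2.345, -1.759)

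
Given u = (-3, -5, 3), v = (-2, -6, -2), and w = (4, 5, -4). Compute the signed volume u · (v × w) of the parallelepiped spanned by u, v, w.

v × w:
i: (-6)·(-4) - (-2)·5 = 24 - (-10) = 34
j: (-2)·4 - (-2)·(-4) = -8 - 8 = -16
k: (-2)·5 - (-6)·4 = -10 - (-24) = 14
v × w = (34, -16, 14)
u · (v × w) = (-3)·34 + (-5)·(-16) + 3·14 = -102 + 80 + 42 = 20

20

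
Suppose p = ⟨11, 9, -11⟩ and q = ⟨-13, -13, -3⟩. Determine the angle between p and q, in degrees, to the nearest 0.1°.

132.7

p · q = 11·(-13) + 9·(-13) + (-11)·(-3) = -143 - 117 + 33 = -227
|p|² = 121 + 81 + 121 = 323,  |p| = √323 ≈ 17.972201
|q|² = 169 + 169 + 9 = 347,  |q| = √347 ≈ 18.627936
cos θ = -227 / (17.972201 · 18.627936) ≈ -0.67805
θ = arccos(-0.67805) ≈ 132.7°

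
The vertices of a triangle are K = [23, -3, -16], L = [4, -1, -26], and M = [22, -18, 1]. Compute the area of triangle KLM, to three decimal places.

227.329

KL = (-19, 2, -10),  KM = (-1, -15, 17)
i: 2·17 - (-10)·(-15) = 34 - 150 = -116
j: (-10)·(-1) - (-19)·17 = 10 - (-323) = 333
k: (-19)·(-15) - 2·(-1) = 285 - (-2) = 287
KL × KM = (-116, 333, 287)
|KL × KM| = √206714 ≈ 454.6581
area = ½ · 454.6581 ≈ 227.329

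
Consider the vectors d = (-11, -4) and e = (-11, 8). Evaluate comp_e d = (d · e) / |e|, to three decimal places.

6.543

d · e = (-11)·(-11) + (-4)·8 = 121 - 32 = 89
|e| = √(121 + 64) = √185 ≈ 13.6015
comp_e d = 89 / √185 ≈ 6.543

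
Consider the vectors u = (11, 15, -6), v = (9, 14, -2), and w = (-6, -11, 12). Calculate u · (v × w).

v × w:
i: 14·12 - (-2)·(-11) = 168 - 22 = 146
j: (-2)·(-6) - 9·12 = 12 - 108 = -96
k: 9·(-11) - 14·(-6) = -99 - (-84) = -15
v × w = (146, -96, -15)
u · (v × w) = 11·146 + 15·(-96) + (-6)·(-15) = 1606 - 1440 + 90 = 256

256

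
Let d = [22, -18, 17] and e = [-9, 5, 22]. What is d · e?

d · e = 22·(-9) + (-18)·5 + 17·22 = -198 - 90 + 374 = 86

86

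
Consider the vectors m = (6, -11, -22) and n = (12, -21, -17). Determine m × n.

(-275, -162, 6)

i: (-11)·(-17) - (-22)·(-21) = 187 - 462 = -275
j: (-22)·12 - 6·(-17) = -264 - (-102) = -162
k: 6·(-21) - (-11)·12 = -126 - (-132) = 6
m × n = (-275, -162, 6)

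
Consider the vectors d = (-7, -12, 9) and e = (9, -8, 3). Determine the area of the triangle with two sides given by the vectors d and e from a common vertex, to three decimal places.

i: (-12)·3 - 9·(-8) = -36 - (-72) = 36
j: 9·9 - (-7)·3 = 81 - (-21) = 102
k: (-7)·(-8) - (-12)·9 = 56 - (-108) = 164
d × e = (36, 102, 164)
|d × e| = √(36² + 102² + 164²) = √38596 ≈ 196.4586
area = ½ · 196.4586 ≈ 98.229

98.229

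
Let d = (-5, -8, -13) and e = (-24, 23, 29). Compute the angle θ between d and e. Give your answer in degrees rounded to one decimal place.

d · e = (-5)·(-24) + (-8)·23 + (-13)·29 = 120 - 184 - 377 = -441
|d|² = 25 + 64 + 169 = 258,  |d| = √258 ≈ 16.062378
|e|² = 576 + 529 + 841 = 1946,  |e| = √1946 ≈ 44.113490
cos θ = -441 / (16.062378 · 44.113490) ≈ -0.62238
θ = arccos(-0.62238) ≈ 128.5°

128.5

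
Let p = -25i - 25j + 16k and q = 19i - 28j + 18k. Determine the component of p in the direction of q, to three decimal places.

p · q = (-25)·19 + (-25)·(-28) + 16·18 = -475 + 700 + 288 = 513
|q| = √(361 + 784 + 324) = √1469 ≈ 38.3275
comp_q p = 513 / √1469 ≈ 13.385

13.385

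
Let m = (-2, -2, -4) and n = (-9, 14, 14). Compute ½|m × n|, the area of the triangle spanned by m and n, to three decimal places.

41.821

i: (-2)·14 - (-4)·14 = -28 - (-56) = 28
j: (-4)·(-9) - (-2)·14 = 36 - (-28) = 64
k: (-2)·14 - (-2)·(-9) = -28 - 18 = -46
m × n = (28, 64, -46)
|m × n| = √(28² + 64² + (-46)²) = √6996 ≈ 83.6421
area = ½ · 83.6421 ≈ 41.821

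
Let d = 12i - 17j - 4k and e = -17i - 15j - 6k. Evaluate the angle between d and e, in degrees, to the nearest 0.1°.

d · e = 12·(-17) + (-17)·(-15) + (-4)·(-6) = -204 + 255 + 24 = 75
|d|² = 144 + 289 + 16 = 449,  |d| = √449 ≈ 21.189620
|e|² = 289 + 225 + 36 = 550,  |e| = √550 ≈ 23.452079
cos θ = 75 / (21.189620 · 23.452079) ≈ 0.15092
θ = arccos(0.15092) ≈ 81.3°

81.3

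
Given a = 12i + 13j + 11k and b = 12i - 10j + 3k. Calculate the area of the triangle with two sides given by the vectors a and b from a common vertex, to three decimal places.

164.007

i: 13·3 - 11·(-10) = 39 - (-110) = 149
j: 11·12 - 12·3 = 132 - 36 = 96
k: 12·(-10) - 13·12 = -120 - 156 = -276
a × b = (149, 96, -276)
|a × b| = √(149² + 96² + (-276)²) = √107593 ≈ 328.0137
area = ½ · 328.0137 ≈ 164.007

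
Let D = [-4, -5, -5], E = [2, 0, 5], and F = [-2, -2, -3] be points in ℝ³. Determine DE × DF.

(-20, 8, 8)

DE = (6, 5, 10)
DF = (2, 3, 2)
i: 5·2 - 10·3 = 10 - 30 = -20
j: 10·2 - 6·2 = 20 - 12 = 8
k: 6·3 - 5·2 = 18 - 10 = 8
DE × DF = (-20, 8, 8)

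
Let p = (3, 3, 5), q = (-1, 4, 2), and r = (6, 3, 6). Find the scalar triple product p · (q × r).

q × r:
i: 4·6 - 2·3 = 24 - 6 = 18
j: 2·6 - (-1)·6 = 12 - (-6) = 18
k: (-1)·3 - 4·6 = -3 - 24 = -27
q × r = (18, 18, -27)
p · (q × r) = 3·18 + 3·18 + 5·(-27) = 54 + 54 - 135 = -27

-27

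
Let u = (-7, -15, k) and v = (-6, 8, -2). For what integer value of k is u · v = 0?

u · v = (-7)·(-6) + (-15)·8 + k·(-2) = -78 - 2k
Set equal to 0: -2k = 78, so k = -39.

-39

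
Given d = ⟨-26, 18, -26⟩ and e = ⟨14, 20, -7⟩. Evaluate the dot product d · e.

178

d · e = (-26)·14 + 18·20 + (-26)·(-7) = -364 + 360 + 182 = 178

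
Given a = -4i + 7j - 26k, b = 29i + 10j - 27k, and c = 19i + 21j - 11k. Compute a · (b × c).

-14080

b × c:
i: 10·(-11) - (-27)·21 = -110 - (-567) = 457
j: (-27)·19 - 29·(-11) = -513 - (-319) = -194
k: 29·21 - 10·19 = 609 - 190 = 419
b × c = (457, -194, 419)
a · (b × c) = (-4)·457 + 7·(-194) + (-26)·419 = -1828 - 1358 - 10894 = -14080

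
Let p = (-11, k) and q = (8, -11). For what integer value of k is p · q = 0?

p · q = (-11)·8 + k·(-11) = -88 - 11k
Set equal to 0: -11k = 88, so k = -8.

-8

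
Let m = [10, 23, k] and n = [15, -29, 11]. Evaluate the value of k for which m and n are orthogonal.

m · n = 10·15 + 23·(-29) + k·11 = -517 + 11k
Set equal to 0: 11k = 517, so k = 47.

47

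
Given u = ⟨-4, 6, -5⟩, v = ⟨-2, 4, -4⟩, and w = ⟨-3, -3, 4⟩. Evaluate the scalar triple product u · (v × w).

14

v × w:
i: 4·4 - (-4)·(-3) = 16 - 12 = 4
j: (-4)·(-3) - (-2)·4 = 12 - (-8) = 20
k: (-2)·(-3) - 4·(-3) = 6 - (-12) = 18
v × w = (4, 20, 18)
u · (v × w) = (-4)·4 + 6·20 + (-5)·18 = -16 + 120 - 90 = 14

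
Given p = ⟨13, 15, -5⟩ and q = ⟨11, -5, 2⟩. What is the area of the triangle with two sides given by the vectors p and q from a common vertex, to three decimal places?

121.949

i: 15·2 - (-5)·(-5) = 30 - 25 = 5
j: (-5)·11 - 13·2 = -55 - 26 = -81
k: 13·(-5) - 15·11 = -65 - 165 = -230
p × q = (5, -81, -230)
|p × q| = √(5² + (-81)² + (-230)²) = √59486 ≈ 243.8975
area = ½ · 243.8975 ≈ 121.949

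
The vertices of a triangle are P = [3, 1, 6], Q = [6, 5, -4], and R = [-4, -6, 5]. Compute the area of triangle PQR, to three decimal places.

52.091

PQ = (3, 4, -10),  PR = (-7, -7, -1)
i: 4·(-1) - (-10)·(-7) = -4 - 70 = -74
j: (-10)·(-7) - 3·(-1) = 70 - (-3) = 73
k: 3·(-7) - 4·(-7) = -21 - (-28) = 7
PQ × PR = (-74, 73, 7)
|PQ × PR| = √10854 ≈ 104.1825
area = ½ · 104.1825 ≈ 52.091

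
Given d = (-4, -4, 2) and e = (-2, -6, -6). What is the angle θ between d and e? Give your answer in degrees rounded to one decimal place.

67.5

d · e = (-4)·(-2) + (-4)·(-6) + 2·(-6) = 8 + 24 - 12 = 20
|d|² = 16 + 16 + 4 = 36,  |d| = √36 ≈ 6.000000
|e|² = 4 + 36 + 36 = 76,  |e| = √76 ≈ 8.717798
cos θ = 20 / (6.000000 · 8.717798) ≈ 0.38236
θ = arccos(0.38236) ≈ 67.5°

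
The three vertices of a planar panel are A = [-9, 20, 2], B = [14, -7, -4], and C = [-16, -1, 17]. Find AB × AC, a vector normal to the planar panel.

(-531, -303, -672)

AB = (23, -27, -6)
AC = (-7, -21, 15)
i: (-27)·15 - (-6)·(-21) = -405 - 126 = -531
j: (-6)·(-7) - 23·15 = 42 - 345 = -303
k: 23·(-21) - (-27)·(-7) = -483 - 189 = -672
AB × AC = (-531, -303, -672)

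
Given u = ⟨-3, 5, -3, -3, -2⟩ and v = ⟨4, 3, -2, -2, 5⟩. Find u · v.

5

u · v = (-3)·4 + 5·3 + (-3)·(-2) + (-3)·(-2) + (-2)·5 = -12 + 15 + 6 + 6 - 10 = 5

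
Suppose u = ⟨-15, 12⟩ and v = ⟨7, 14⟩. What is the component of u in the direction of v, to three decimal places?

u · v = (-15)·7 + 12·14 = -105 + 168 = 63
|v| = √(49 + 196) = √245 ≈ 15.6525
comp_v u = 63 / √245 ≈ 4.025

4.025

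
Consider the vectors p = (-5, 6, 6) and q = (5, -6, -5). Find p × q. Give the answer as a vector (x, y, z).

(6, 5, 0)

i: 6·(-5) - 6·(-6) = -30 - (-36) = 6
j: 6·5 - (-5)·(-5) = 30 - 25 = 5
k: (-5)·(-6) - 6·5 = 30 - 30 = 0
p × q = (6, 5, 0)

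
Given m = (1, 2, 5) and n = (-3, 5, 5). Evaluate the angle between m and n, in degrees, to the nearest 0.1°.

m · n = 1·(-3) + 2·5 + 5·5 = -3 + 10 + 25 = 32
|m|² = 1 + 4 + 25 = 30,  |m| = √30 ≈ 5.477226
|n|² = 9 + 25 + 25 = 59,  |n| = √59 ≈ 7.681146
cos θ = 32 / (5.477226 · 7.681146) ≈ 0.76061
θ = arccos(0.76061) ≈ 40.5°

40.5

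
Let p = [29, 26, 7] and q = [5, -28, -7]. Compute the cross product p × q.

(14, 238, -942)

i: 26·(-7) - 7·(-28) = -182 - (-196) = 14
j: 7·5 - 29·(-7) = 35 - (-203) = 238
k: 29·(-28) - 26·5 = -812 - 130 = -942
p × q = (14, 238, -942)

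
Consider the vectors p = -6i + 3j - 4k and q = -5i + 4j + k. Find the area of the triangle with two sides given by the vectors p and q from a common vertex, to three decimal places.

i: 3·1 - (-4)·4 = 3 - (-16) = 19
j: (-4)·(-5) - (-6)·1 = 20 - (-6) = 26
k: (-6)·4 - 3·(-5) = -24 - (-15) = -9
p × q = (19, 26, -9)
|p × q| = √(19² + 26² + (-9)²) = √1118 ≈ 33.4365
area = ½ · 33.4365 ≈ 16.718

16.718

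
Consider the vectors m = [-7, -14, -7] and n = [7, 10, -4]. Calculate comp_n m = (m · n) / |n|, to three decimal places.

m · n = (-7)·7 + (-14)·10 + (-7)·(-4) = -49 - 140 + 28 = -161
|n| = √(49 + 100 + 16) = √165 ≈ 12.8452
comp_n m = -161 / √165 ≈ -12.534

-12.534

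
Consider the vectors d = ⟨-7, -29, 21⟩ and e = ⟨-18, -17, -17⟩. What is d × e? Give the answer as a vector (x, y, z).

(850, -497, -403)

i: (-29)·(-17) - 21·(-17) = 493 - (-357) = 850
j: 21·(-18) - (-7)·(-17) = -378 - 119 = -497
k: (-7)·(-17) - (-29)·(-18) = 119 - 522 = -403
d × e = (850, -497, -403)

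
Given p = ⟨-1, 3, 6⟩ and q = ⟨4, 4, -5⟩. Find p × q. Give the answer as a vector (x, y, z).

(-39, 19, -16)

i: 3·(-5) - 6·4 = -15 - 24 = -39
j: 6·4 - (-1)·(-5) = 24 - 5 = 19
k: (-1)·4 - 3·4 = -4 - 12 = -16
p × q = (-39, 19, -16)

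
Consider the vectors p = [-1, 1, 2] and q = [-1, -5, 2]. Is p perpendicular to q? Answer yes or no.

yes

p · q = (-1)·(-1) + 1·(-5) + 2·2 = 1 - 5 + 4 = 0
Zero, so the vectors are orthogonal.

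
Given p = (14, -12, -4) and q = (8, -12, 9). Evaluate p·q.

p · q = 14·8 + (-12)·(-12) + (-4)·9 = 112 + 144 - 36 = 220

220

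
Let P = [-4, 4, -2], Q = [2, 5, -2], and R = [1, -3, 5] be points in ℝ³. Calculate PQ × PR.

(7, -42, -47)

PQ = (6, 1, 0)
PR = (5, -7, 7)
i: 1·7 - 0·(-7) = 7 - 0 = 7
j: 0·5 - 6·7 = 0 - 42 = -42
k: 6·(-7) - 1·5 = -42 - 5 = -47
PQ × PR = (7, -42, -47)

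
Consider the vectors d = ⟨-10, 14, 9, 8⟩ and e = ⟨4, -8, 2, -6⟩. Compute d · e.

d · e = (-10)·4 + 14·(-8) + 9·2 + 8·(-6) = -40 - 112 + 18 - 48 = -182

-182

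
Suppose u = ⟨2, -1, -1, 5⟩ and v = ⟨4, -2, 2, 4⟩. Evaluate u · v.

u · v = 2·4 + (-1)·(-2) + (-1)·2 + 5·4 = 8 + 2 - 2 + 20 = 28

28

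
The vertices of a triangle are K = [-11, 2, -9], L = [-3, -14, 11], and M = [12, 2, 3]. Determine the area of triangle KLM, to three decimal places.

276.036

KL = (8, -16, 20),  KM = (23, 0, 12)
i: (-16)·12 - 20·0 = -192 - 0 = -192
j: 20·23 - 8·12 = 460 - 96 = 364
k: 8·0 - (-16)·23 = 0 - (-368) = 368
KL × KM = (-192, 364, 368)
|KL × KM| = √304784 ≈ 552.0725
area = ½ · 552.0725 ≈ 276.036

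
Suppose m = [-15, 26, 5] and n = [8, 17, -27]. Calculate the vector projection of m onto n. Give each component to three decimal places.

(1.383, 2.938, -4.666)

m · n = (-15)·8 + 26·17 + 5·(-27) = -120 + 442 - 135 = 187
|n|² = 64 + 289 + 729 = 1082
proj_n m = (187/1082) · (8, 17, -27) ≈ (1.383, 2.938, -4.666)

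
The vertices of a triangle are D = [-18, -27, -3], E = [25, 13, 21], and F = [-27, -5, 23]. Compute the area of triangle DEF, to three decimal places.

DE = (43, 40, 24),  DF = (-9, 22, 26)
i: 40·26 - 24·22 = 1040 - 528 = 512
j: 24·(-9) - 43·26 = -216 - 1118 = -1334
k: 43·22 - 40·(-9) = 946 - (-360) = 1306
DE × DF = (512, -1334, 1306)
|DE × DF| = √3747336 ≈ 1935.8037
area = ½ · 1935.8037 ≈ 967.902

967.902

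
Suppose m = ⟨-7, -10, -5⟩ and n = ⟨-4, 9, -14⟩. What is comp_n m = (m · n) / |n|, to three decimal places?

m · n = (-7)·(-4) + (-10)·9 + (-5)·(-14) = 28 - 90 + 70 = 8
|n| = √(16 + 81 + 196) = √293 ≈ 17.1172
comp_n m = 8 / √293 ≈ 0.467

0.467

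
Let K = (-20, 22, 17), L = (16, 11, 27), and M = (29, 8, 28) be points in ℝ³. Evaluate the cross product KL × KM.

(19, 94, 35)

KL = (36, -11, 10)
KM = (49, -14, 11)
i: (-11)·11 - 10·(-14) = -121 - (-140) = 19
j: 10·49 - 36·11 = 490 - 396 = 94
k: 36·(-14) - (-11)·49 = -504 - (-539) = 35
KL × KM = (19, 94, 35)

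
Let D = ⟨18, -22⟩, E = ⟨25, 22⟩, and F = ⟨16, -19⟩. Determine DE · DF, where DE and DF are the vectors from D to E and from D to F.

118

DE = E − D = (7, 44)
DF = F − D = (-2, 3)
DE · DF = 7·(-2) + 44·3 = -14 + 132 = 118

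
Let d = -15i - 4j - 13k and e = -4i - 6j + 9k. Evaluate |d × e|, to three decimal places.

i: (-4)·9 - (-13)·(-6) = -36 - 78 = -114
j: (-13)·(-4) - (-15)·9 = 52 - (-135) = 187
k: (-15)·(-6) - (-4)·(-4) = 90 - 16 = 74
d × e = (-114, 187, 74)
|d × e| = √((-114)² + 187² + 74²) = √53441 ≈ 231.1731

231.173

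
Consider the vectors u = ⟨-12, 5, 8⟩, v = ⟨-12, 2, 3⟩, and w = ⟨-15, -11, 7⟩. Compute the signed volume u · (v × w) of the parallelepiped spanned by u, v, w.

v × w:
i: 2·7 - 3·(-11) = 14 - (-33) = 47
j: 3·(-15) - (-12)·7 = -45 - (-84) = 39
k: (-12)·(-11) - 2·(-15) = 132 - (-30) = 162
v × w = (47, 39, 162)
u · (v × w) = (-12)·47 + 5·39 + 8·162 = -564 + 195 + 1296 = 927

927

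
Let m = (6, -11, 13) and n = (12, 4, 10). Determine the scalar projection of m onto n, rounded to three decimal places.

9.799

m · n = 6·12 + (-11)·4 + 13·10 = 72 - 44 + 130 = 158
|n| = √(144 + 16 + 100) = √260 ≈ 16.1245
comp_n m = 158 / √260 ≈ 9.799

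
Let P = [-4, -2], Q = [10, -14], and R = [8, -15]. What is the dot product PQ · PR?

324

PQ = Q − P = (14, -12)
PR = R − P = (12, -13)
PQ · PR = 14·12 + (-12)·(-13) = 168 + 156 = 324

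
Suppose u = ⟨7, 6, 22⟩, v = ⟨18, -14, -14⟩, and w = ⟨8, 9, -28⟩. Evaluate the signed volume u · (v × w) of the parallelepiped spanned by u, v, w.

12006

v × w:
i: (-14)·(-28) - (-14)·9 = 392 - (-126) = 518
j: (-14)·8 - 18·(-28) = -112 - (-504) = 392
k: 18·9 - (-14)·8 = 162 - (-112) = 274
v × w = (518, 392, 274)
u · (v × w) = 7·518 + 6·392 + 22·274 = 3626 + 2352 + 6028 = 12006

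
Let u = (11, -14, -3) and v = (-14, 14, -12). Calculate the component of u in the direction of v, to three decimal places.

u · v = 11·(-14) + (-14)·14 + (-3)·(-12) = -154 - 196 + 36 = -314
|v| = √(196 + 196 + 144) = √536 ≈ 23.1517
comp_v u = -314 / √536 ≈ -13.563

-13.563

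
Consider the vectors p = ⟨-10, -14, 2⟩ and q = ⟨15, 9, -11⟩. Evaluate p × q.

(136, -80, 120)

i: (-14)·(-11) - 2·9 = 154 - 18 = 136
j: 2·15 - (-10)·(-11) = 30 - 110 = -80
k: (-10)·9 - (-14)·15 = -90 - (-210) = 120
p × q = (136, -80, 120)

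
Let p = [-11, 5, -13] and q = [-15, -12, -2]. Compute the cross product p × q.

i: 5·(-2) - (-13)·(-12) = -10 - 156 = -166
j: (-13)·(-15) - (-11)·(-2) = 195 - 22 = 173
k: (-11)·(-12) - 5·(-15) = 132 - (-75) = 207
p × q = (-166, 173, 207)

(-166, 173, 207)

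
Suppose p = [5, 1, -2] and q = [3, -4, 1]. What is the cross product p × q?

(-7, -11, -23)

i: 1·1 - (-2)·(-4) = 1 - 8 = -7
j: (-2)·3 - 5·1 = -6 - 5 = -11
k: 5·(-4) - 1·3 = -20 - 3 = -23
p × q = (-7, -11, -23)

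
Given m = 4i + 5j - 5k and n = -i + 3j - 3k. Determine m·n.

m · n = 4·(-1) + 5·3 + (-5)·(-3) = -4 + 15 + 15 = 26

26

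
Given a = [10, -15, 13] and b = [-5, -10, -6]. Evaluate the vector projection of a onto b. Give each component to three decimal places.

a · b = 10·(-5) + (-15)·(-10) + 13·(-6) = -50 + 150 - 78 = 22
|b|² = 25 + 100 + 36 = 161
proj_b a = (22/161) · (-5, -10, -6) ≈ (-0.683, -1.366, -0.820)

(-0.683, -1.366, -0.820)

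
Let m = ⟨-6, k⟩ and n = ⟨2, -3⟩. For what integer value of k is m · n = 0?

m · n = (-6)·2 + k·(-3) = -12 - 3k
Set equal to 0: -3k = 12, so k = -4.

-4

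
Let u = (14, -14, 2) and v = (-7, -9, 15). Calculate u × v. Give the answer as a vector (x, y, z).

i: (-14)·15 - 2·(-9) = -210 - (-18) = -192
j: 2·(-7) - 14·15 = -14 - 210 = -224
k: 14·(-9) - (-14)·(-7) = -126 - 98 = -224
u × v = (-192, -224, -224)

(-192, -224, -224)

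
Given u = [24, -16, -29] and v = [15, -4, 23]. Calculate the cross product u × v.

(-484, -987, 144)

i: (-16)·23 - (-29)·(-4) = -368 - 116 = -484
j: (-29)·15 - 24·23 = -435 - 552 = -987
k: 24·(-4) - (-16)·15 = -96 - (-240) = 144
u × v = (-484, -987, 144)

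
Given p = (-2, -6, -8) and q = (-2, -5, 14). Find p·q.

p · q = (-2)·(-2) + (-6)·(-5) + (-8)·14 = 4 + 30 - 112 = -78

-78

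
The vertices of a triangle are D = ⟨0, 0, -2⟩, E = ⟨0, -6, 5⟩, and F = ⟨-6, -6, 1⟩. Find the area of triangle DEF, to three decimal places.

DE = (0, -6, 7),  DF = (-6, -6, 3)
i: (-6)·3 - 7·(-6) = -18 - (-42) = 24
j: 7·(-6) - 0·3 = -42 - 0 = -42
k: 0·(-6) - (-6)·(-6) = 0 - 36 = -36
DE × DF = (24, -42, -36)
|DE × DF| = √3636 ≈ 60.2993
area = ½ · 60.2993 ≈ 30.150

30.150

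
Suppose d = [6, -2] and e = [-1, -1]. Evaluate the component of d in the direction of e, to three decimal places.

-2.828

d · e = 6·(-1) + (-2)·(-1) = -6 + 2 = -4
|e| = √(1 + 1) = √2 ≈ 1.4142
comp_e d = -4 / √2 ≈ -2.828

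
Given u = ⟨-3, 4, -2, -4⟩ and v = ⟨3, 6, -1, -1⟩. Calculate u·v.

21

u · v = (-3)·3 + 4·6 + (-2)·(-1) + (-4)·(-1) = -9 + 24 + 2 + 4 = 21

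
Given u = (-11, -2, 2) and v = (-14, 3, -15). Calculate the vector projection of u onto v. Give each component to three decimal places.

(-3.842, 0.823, -4.116)

u · v = (-11)·(-14) + (-2)·3 + 2·(-15) = 154 - 6 - 30 = 118
|v|² = 196 + 9 + 225 = 430
proj_v u = (118/430) · (-14, 3, -15) ≈ (-3.842, 0.823, -4.116)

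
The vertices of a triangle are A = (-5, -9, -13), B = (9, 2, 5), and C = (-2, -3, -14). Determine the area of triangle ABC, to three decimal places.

73.120

AB = (14, 11, 18),  AC = (3, 6, -1)
i: 11·(-1) - 18·6 = -11 - 108 = -119
j: 18·3 - 14·(-1) = 54 - (-14) = 68
k: 14·6 - 11·3 = 84 - 33 = 51
AB × AC = (-119, 68, 51)
|AB × AC| = √21386 ≈ 146.2395
area = ½ · 146.2395 ≈ 73.120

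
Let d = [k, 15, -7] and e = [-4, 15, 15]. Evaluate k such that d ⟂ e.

d · e = k·(-4) + 15·15 + (-7)·15 = 120 - 4k
Set equal to 0: -4k = -120, so k = 30.

30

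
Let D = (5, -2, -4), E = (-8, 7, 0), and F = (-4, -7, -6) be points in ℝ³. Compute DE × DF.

(2, -62, 146)

DE = (-13, 9, 4)
DF = (-9, -5, -2)
i: 9·(-2) - 4·(-5) = -18 - (-20) = 2
j: 4·(-9) - (-13)·(-2) = -36 - 26 = -62
k: (-13)·(-5) - 9·(-9) = 65 - (-81) = 146
DE × DF = (2, -62, 146)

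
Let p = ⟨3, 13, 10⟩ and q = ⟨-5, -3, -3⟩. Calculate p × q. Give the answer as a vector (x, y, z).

i: 13·(-3) - 10·(-3) = -39 - (-30) = -9
j: 10·(-5) - 3·(-3) = -50 - (-9) = -41
k: 3·(-3) - 13·(-5) = -9 - (-65) = 56
p × q = (-9, -41, 56)

(-9, -41, 56)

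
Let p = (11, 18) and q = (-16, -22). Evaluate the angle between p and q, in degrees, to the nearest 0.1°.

175.4

p · q = 11·(-16) + 18·(-22) = -176 - 396 = -572
|p|² = 121 + 324 = 445,  |p| = √445 ≈ 21.095023
|q|² = 256 + 484 = 740,  |q| = √740 ≈ 27.202941
cos θ = -572 / (21.095023 · 27.202941) ≈ -0.99678
θ = arccos(-0.99678) ≈ 175.4°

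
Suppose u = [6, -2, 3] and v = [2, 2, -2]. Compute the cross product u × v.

i: (-2)·(-2) - 3·2 = 4 - 6 = -2
j: 3·2 - 6·(-2) = 6 - (-12) = 18
k: 6·2 - (-2)·2 = 12 - (-4) = 16
u × v = (-2, 18, 16)

(-2, 18, 16)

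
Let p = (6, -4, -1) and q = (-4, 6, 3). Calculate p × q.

(-6, -14, 20)

i: (-4)·3 - (-1)·6 = -12 - (-6) = -6
j: (-1)·(-4) - 6·3 = 4 - 18 = -14
k: 6·6 - (-4)·(-4) = 36 - 16 = 20
p × q = (-6, -14, 20)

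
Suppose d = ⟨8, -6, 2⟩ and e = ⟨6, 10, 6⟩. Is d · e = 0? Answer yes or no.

d · e = 8·6 + (-6)·10 + 2·6 = 48 - 60 + 12 = 0
Zero, so the vectors are orthogonal.

yes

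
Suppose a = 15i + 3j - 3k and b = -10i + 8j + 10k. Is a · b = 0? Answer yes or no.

a · b = 15·(-10) + 3·8 + (-3)·10 = -150 + 24 - 30 = -156
Nonzero, so the vectors are not orthogonal.

no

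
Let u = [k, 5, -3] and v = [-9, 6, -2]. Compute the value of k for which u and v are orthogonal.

u · v = k·(-9) + 5·6 + (-3)·(-2) = 36 - 9k
Set equal to 0: -9k = -36, so k = 4.

4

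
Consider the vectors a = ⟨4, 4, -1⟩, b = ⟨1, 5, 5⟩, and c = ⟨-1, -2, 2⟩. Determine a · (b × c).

b × c:
i: 5·2 - 5·(-2) = 10 - (-10) = 20
j: 5·(-1) - 1·2 = -5 - 2 = -7
k: 1·(-2) - 5·(-1) = -2 - (-5) = 3
b × c = (20, -7, 3)
a · (b × c) = 4·20 + 4·(-7) + (-1)·3 = 80 - 28 - 3 = 49

49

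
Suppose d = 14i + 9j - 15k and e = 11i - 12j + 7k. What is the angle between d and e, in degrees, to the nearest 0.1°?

98.5

d · e = 14·11 + 9·(-12) + (-15)·7 = 154 - 108 - 105 = -59
|d|² = 196 + 81 + 225 = 502,  |d| = √502 ≈ 22.405357
|e|² = 121 + 144 + 49 = 314,  |e| = √314 ≈ 17.720045
cos θ = -59 / (22.405357 · 17.720045) ≈ -0.14861
θ = arccos(-0.14861) ≈ 98.5°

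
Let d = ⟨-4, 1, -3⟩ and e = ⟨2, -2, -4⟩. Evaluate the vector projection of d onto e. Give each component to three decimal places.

(0.167, -0.167, -0.333)

d · e = (-4)·2 + 1·(-2) + (-3)·(-4) = -8 - 2 + 12 = 2
|e|² = 4 + 4 + 16 = 24
proj_e d = (2/24) · (2, -2, -4) ≈ (0.167, -0.167, -0.333)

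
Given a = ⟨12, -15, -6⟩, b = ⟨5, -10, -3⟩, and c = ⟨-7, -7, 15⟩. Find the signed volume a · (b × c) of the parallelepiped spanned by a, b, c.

b × c:
i: (-10)·15 - (-3)·(-7) = -150 - 21 = -171
j: (-3)·(-7) - 5·15 = 21 - 75 = -54
k: 5·(-7) - (-10)·(-7) = -35 - 70 = -105
b × c = (-171, -54, -105)
a · (b × c) = 12·(-171) + (-15)·(-54) + (-6)·(-105) = -2052 + 810 + 630 = -612

-612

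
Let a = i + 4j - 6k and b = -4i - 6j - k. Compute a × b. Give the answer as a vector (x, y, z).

i: 4·(-1) - (-6)·(-6) = -4 - 36 = -40
j: (-6)·(-4) - 1·(-1) = 24 - (-1) = 25
k: 1·(-6) - 4·(-4) = -6 - (-16) = 10
a × b = (-40, 25, 10)

(-40, 25, 10)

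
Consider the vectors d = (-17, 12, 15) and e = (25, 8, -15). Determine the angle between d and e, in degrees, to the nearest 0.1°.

135.6

d · e = (-17)·25 + 12·8 + 15·(-15) = -425 + 96 - 225 = -554
|d|² = 289 + 144 + 225 = 658,  |d| = √658 ≈ 25.651511
|e|² = 625 + 64 + 225 = 914,  |e| = √914 ≈ 30.232433
cos θ = -554 / (25.651511 · 30.232433) ≈ -0.71437
θ = arccos(-0.71437) ≈ 135.6°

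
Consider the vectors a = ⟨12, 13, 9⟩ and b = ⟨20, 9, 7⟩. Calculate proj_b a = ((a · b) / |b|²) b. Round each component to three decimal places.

(15.849, 7.132, 5.547)

a · b = 12·20 + 13·9 + 9·7 = 240 + 117 + 63 = 420
|b|² = 400 + 81 + 49 = 530
proj_b a = (420/530) · (20, 9, 7) ≈ (15.849, 7.132, 5.547)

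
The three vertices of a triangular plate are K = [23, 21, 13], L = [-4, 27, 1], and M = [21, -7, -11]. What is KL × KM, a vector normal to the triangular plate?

KL = (-27, 6, -12)
KM = (-2, -28, -24)
i: 6·(-24) - (-12)·(-28) = -144 - 336 = -480
j: (-12)·(-2) - (-27)·(-24) = 24 - 648 = -624
k: (-27)·(-28) - 6·(-2) = 756 - (-12) = 768
KL × KM = (-480, -624, 768)

(-480, -624, 768)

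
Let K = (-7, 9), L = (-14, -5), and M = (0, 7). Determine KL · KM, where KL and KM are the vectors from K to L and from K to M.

-21

KL = L − K = (-7, -14)
KM = M − K = (7, -2)
KL · KM = (-7)·7 + (-14)·(-2) = -49 + 28 = -21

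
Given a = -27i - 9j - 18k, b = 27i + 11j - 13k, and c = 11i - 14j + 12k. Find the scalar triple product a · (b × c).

b × c:
i: 11·12 - (-13)·(-14) = 132 - 182 = -50
j: (-13)·11 - 27·12 = -143 - 324 = -467
k: 27·(-14) - 11·11 = -378 - 121 = -499
b × c = (-50, -467, -499)
a · (b × c) = (-27)·(-50) + (-9)·(-467) + (-18)·(-499) = 1350 + 4203 + 8982 = 14535

14535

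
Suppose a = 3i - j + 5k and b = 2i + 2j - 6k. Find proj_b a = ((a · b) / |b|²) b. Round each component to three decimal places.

a · b = 3·2 + (-1)·2 + 5·(-6) = 6 - 2 - 30 = -26
|b|² = 4 + 4 + 36 = 44
proj_b a = (-26/44) · (2, 2, -6) ≈ (-1.182, -1.182, 3.545)

(-1.182, -1.182, 3.545)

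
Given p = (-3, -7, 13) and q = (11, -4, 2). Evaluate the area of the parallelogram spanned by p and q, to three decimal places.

177.668

i: (-7)·2 - 13·(-4) = -14 - (-52) = 38
j: 13·11 - (-3)·2 = 143 - (-6) = 149
k: (-3)·(-4) - (-7)·11 = 12 - (-77) = 89
p × q = (38, 149, 89)
|p × q| = √(38² + 149² + 89²) = √31566 ≈ 177.6682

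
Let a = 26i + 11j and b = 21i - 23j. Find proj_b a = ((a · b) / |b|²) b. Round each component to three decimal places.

(6.343, -6.947)

a · b = 26·21 + 11·(-23) = 546 - 253 = 293
|b|² = 441 + 529 = 970
proj_b a = (293/970) · (21, -23) ≈ (6.343, -6.947)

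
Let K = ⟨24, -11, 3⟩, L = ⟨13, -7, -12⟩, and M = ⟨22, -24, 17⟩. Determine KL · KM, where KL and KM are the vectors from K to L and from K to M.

-240

KL = L − K = (-11, 4, -15)
KM = M − K = (-2, -13, 14)
KL · KM = (-11)·(-2) + 4·(-13) + (-15)·14 = 22 - 52 - 210 = -240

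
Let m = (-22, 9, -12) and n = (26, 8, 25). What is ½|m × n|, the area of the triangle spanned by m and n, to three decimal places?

286.263

i: 9·25 - (-12)·8 = 225 - (-96) = 321
j: (-12)·26 - (-22)·25 = -312 - (-550) = 238
k: (-22)·8 - 9·26 = -176 - 234 = -410
m × n = (321, 238, -410)
|m × n| = √(321² + 238² + (-410)²) = √327785 ≈ 572.5251
area = ½ · 572.5251 ≈ 286.263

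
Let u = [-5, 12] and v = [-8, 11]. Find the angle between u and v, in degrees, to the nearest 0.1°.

13.4

u · v = (-5)·(-8) + 12·11 = 40 + 132 = 172
|u|² = 25 + 144 = 169,  |u| = √169 ≈ 13.000000
|v|² = 64 + 121 = 185,  |v| = √185 ≈ 13.601471
cos θ = 172 / (13.000000 · 13.601471) ≈ 0.97275
θ = arccos(0.97275) ≈ 13.4°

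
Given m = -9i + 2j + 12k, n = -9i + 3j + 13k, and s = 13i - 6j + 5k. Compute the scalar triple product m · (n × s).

-229

n × s:
i: 3·5 - 13·(-6) = 15 - (-78) = 93
j: 13·13 - (-9)·5 = 169 - (-45) = 214
k: (-9)·(-6) - 3·13 = 54 - 39 = 15
n × s = (93, 214, 15)
m · (n × s) = (-9)·93 + 2·214 + 12·15 = -837 + 428 + 180 = -229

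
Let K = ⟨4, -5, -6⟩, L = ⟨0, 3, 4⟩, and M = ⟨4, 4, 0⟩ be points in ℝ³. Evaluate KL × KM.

KL = (-4, 8, 10)
KM = (0, 9, 6)
i: 8·6 - 10·9 = 48 - 90 = -42
j: 10·0 - (-4)·6 = 0 - (-24) = 24
k: (-4)·9 - 8·0 = -36 - 0 = -36
KL × KM = (-42, 24, -36)

(-42, 24, -36)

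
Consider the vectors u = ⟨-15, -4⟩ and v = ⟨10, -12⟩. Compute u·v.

u · v = (-15)·10 + (-4)·(-12) = -150 + 48 = -102

-102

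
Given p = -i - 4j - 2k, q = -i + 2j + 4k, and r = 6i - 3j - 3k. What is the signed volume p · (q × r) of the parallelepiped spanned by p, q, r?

-72

q × r:
i: 2·(-3) - 4·(-3) = -6 - (-12) = 6
j: 4·6 - (-1)·(-3) = 24 - 3 = 21
k: (-1)·(-3) - 2·6 = 3 - 12 = -9
q × r = (6, 21, -9)
p · (q × r) = (-1)·6 + (-4)·21 + (-2)·(-9) = -6 - 84 + 18 = -72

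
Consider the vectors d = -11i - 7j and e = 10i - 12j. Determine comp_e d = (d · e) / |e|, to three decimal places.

-1.664

d · e = (-11)·10 + (-7)·(-12) = -110 + 84 = -26
|e| = √(100 + 144) = √244 ≈ 15.6205
comp_e d = -26 / √244 ≈ -1.664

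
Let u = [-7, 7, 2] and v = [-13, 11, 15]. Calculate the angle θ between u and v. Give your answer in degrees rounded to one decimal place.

30.2

u · v = (-7)·(-13) + 7·11 + 2·15 = 91 + 77 + 30 = 198
|u|² = 49 + 49 + 4 = 102,  |u| = √102 ≈ 10.099505
|v|² = 169 + 121 + 225 = 515,  |v| = √515 ≈ 22.693611
cos θ = 198 / (10.099505 · 22.693611) ≈ 0.86390
θ = arccos(0.86390) ≈ 30.2°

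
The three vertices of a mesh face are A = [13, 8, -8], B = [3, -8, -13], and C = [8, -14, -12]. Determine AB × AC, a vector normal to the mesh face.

(-46, -15, 140)

AB = (-10, -16, -5)
AC = (-5, -22, -4)
i: (-16)·(-4) - (-5)·(-22) = 64 - 110 = -46
j: (-5)·(-5) - (-10)·(-4) = 25 - 40 = -15
k: (-10)·(-22) - (-16)·(-5) = 220 - 80 = 140
AB × AC = (-46, -15, 140)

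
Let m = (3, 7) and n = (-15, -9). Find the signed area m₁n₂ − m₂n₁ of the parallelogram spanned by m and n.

3·(-9) - 7·(-15) = -27 - (-105) = 78

78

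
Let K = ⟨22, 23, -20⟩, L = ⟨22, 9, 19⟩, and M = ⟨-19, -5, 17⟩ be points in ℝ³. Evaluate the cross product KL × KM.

(574, -1599, -574)

KL = (0, -14, 39)
KM = (-41, -28, 37)
i: (-14)·37 - 39·(-28) = -518 - (-1092) = 574
j: 39·(-41) - 0·37 = -1599 - 0 = -1599
k: 0·(-28) - (-14)·(-41) = 0 - 574 = -574
KL × KM = (574, -1599, -574)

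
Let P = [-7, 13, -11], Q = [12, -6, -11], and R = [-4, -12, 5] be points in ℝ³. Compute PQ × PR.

(-304, -304, -418)

PQ = (19, -19, 0)
PR = (3, -25, 16)
i: (-19)·16 - 0·(-25) = -304 - 0 = -304
j: 0·3 - 19·16 = 0 - 304 = -304
k: 19·(-25) - (-19)·3 = -475 - (-57) = -418
PQ × PR = (-304, -304, -418)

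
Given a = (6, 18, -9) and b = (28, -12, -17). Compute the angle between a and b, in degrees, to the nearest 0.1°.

a · b = 6·28 + 18·(-12) + (-9)·(-17) = 168 - 216 + 153 = 105
|a|² = 36 + 324 + 81 = 441,  |a| = √441 ≈ 21.000000
|b|² = 784 + 144 + 289 = 1217,  |b| = √1217 ≈ 34.885527
cos θ = 105 / (21.000000 · 34.885527) ≈ 0.14333
θ = arccos(0.14333) ≈ 81.8°

81.8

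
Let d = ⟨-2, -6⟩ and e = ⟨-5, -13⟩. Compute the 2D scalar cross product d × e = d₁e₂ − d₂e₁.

(-2)·(-13) - (-6)·(-5) = 26 - 30 = -4

-4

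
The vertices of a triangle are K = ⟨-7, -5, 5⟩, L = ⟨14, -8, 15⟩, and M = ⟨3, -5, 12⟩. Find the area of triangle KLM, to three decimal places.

29.791

KL = (21, -3, 10),  KM = (10, 0, 7)
i: (-3)·7 - 10·0 = -21 - 0 = -21
j: 10·10 - 21·7 = 100 - 147 = -47
k: 21·0 - (-3)·10 = 0 - (-30) = 30
KL × KM = (-21, -47, 30)
|KL × KM| = √3550 ≈ 59.5819
area = ½ · 59.5819 ≈ 29.791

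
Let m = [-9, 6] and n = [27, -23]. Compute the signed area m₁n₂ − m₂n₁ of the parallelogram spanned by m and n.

45

(-9)·(-23) - 6·27 = 207 - 162 = 45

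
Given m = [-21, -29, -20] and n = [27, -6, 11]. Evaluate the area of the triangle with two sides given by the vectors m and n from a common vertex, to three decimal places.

527.845

i: (-29)·11 - (-20)·(-6) = -319 - 120 = -439
j: (-20)·27 - (-21)·11 = -540 - (-231) = -309
k: (-21)·(-6) - (-29)·27 = 126 - (-783) = 909
m × n = (-439, -309, 909)
|m × n| = √((-439)² + (-309)² + 909²) = √1114483 ≈ 1055.6908
area = ½ · 1055.6908 ≈ 527.845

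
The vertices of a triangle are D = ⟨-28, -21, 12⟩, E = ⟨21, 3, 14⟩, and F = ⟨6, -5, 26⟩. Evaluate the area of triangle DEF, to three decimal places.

DE = (49, 24, 2),  DF = (34, 16, 14)
i: 24·14 - 2·16 = 336 - 32 = 304
j: 2·34 - 49·14 = 68 - 686 = -618
k: 49·16 - 24·34 = 784 - 816 = -32
DE × DF = (304, -618, -32)
|DE × DF| = √475364 ≈ 689.4665
area = ½ · 689.4665 ≈ 344.733

344.733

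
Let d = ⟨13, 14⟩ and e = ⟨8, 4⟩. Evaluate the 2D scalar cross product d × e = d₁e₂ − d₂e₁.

-60

13·4 - 14·8 = 52 - 112 = -60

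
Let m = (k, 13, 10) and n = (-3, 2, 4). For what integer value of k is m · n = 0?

m · n = k·(-3) + 13·2 + 10·4 = 66 - 3k
Set equal to 0: -3k = -66, so k = 22.

22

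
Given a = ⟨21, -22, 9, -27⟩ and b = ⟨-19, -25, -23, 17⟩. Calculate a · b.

-515

a · b = 21·(-19) + (-22)·(-25) + 9·(-23) + (-27)·17 = -399 + 550 - 207 - 459 = -515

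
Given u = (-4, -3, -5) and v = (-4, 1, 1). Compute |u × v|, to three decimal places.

i: (-3)·1 - (-5)·1 = -3 - (-5) = 2
j: (-5)·(-4) - (-4)·1 = 20 - (-4) = 24
k: (-4)·1 - (-3)·(-4) = -4 - 12 = -16
u × v = (2, 24, -16)
|u × v| = √(2² + 24² + (-16)²) = √836 ≈ 28.9137

28.914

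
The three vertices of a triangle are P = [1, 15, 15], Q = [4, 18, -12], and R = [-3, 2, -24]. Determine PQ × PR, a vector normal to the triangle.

(-468, 225, -27)

PQ = (3, 3, -27)
PR = (-4, -13, -39)
i: 3·(-39) - (-27)·(-13) = -117 - 351 = -468
j: (-27)·(-4) - 3·(-39) = 108 - (-117) = 225
k: 3·(-13) - 3·(-4) = -39 - (-12) = -27
PQ × PR = (-468, 225, -27)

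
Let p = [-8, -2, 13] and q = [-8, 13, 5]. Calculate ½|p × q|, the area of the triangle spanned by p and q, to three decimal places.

i: (-2)·5 - 13·13 = -10 - 169 = -179
j: 13·(-8) - (-8)·5 = -104 - (-40) = -64
k: (-8)·13 - (-2)·(-8) = -104 - 16 = -120
p × q = (-179, -64, -120)
|p × q| = √((-179)² + (-64)² + (-120)²) = √50537 ≈ 224.8044
area = ½ · 224.8044 ≈ 112.402

112.402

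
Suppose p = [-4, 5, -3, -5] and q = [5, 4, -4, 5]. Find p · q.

p · q = (-4)·5 + 5·4 + (-3)·(-4) + (-5)·5 = -20 + 20 + 12 - 25 = -13

-13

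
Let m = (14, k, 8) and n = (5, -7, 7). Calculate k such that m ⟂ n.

18

m · n = 14·5 + k·(-7) + 8·7 = 126 - 7k
Set equal to 0: -7k = -126, so k = 18.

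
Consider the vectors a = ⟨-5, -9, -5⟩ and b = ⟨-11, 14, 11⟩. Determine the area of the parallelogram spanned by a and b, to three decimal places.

203.720

i: (-9)·11 - (-5)·14 = -99 - (-70) = -29
j: (-5)·(-11) - (-5)·11 = 55 - (-55) = 110
k: (-5)·14 - (-9)·(-11) = -70 - 99 = -169
a × b = (-29, 110, -169)
|a × b| = √((-29)² + 110² + (-169)²) = √41502 ≈ 203.7204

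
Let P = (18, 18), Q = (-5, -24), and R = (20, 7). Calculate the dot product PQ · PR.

PQ = Q − P = (-23, -42)
PR = R − P = (2, -11)
PQ · PR = (-23)·2 + (-42)·(-11) = -46 + 462 = 416

416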